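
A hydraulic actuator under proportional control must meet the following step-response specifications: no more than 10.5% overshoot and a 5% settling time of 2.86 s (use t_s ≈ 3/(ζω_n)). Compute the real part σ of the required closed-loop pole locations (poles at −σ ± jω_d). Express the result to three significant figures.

The settling-time spec alone fixes σ = ζω_n = 3/t_s = 3/2.86 = 1.05.
(Overshoot then fixes ζ = 0.583 and hence ω_d = σ·√(1−ζ²)/ζ = 1.46 rad/s.)

σ ≈ 1.05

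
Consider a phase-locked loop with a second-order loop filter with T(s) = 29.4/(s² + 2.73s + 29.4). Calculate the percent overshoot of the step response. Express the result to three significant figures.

Comparing the denominator to s² + 2ζω_n s + ω_n²: ω_n = √29.4 = 5.42 rad/s, and 2ζω_n = 2.73 so ζ = 2.73/(2·5.42) = 0.252.
%OS = 100 e^{−πζ/√(1−ζ²)} with ζ = 0.252 gives 44.2%.

%OS ≈ 44.2%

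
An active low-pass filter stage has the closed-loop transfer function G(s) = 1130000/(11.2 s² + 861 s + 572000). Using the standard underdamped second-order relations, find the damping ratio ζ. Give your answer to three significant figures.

Dividing through by 11.2: denominator becomes s² + 76.88 s + 51070.
So ω_n = √51070 = 226 rad/s and ζ = 76.88/(2·226) = 0.170.

ζ ≈ 0.170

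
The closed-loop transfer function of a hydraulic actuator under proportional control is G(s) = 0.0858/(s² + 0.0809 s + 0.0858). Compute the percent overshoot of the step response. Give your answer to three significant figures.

%OS ≈ 64.5%

Comparing the denominator to s² + 2ζω_n s + ω_n²: ω_n = √0.0858 = 0.293 rad/s, and 2ζω_n = 0.0809 so ζ = 0.0809/(2·0.293) = 0.138.
Overshoot: exp(−π·0.138/√(1−0.138²)) = 0.645, i.e. 64.5%.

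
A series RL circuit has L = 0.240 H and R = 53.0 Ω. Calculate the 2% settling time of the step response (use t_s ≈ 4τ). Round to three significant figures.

t_s ≈ 0.0181 s

τ = L/R = 0.240/53.0 = 0.00453 s.
t_s ≈ 4τ = 0.0181 s.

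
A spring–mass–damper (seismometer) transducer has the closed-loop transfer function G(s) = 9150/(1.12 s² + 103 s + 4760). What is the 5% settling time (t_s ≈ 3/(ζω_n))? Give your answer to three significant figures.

Dividing through by 1.12: denominator becomes s² + 91.96 s + 4250.
So ω_n = √4250 = 65.2 rad/s and ζ = 91.96/(2·65.2) = 0.705.
t_s ≈ 3/(ζω_n) = 0.0652 s.

t_s ≈ 0.0652 s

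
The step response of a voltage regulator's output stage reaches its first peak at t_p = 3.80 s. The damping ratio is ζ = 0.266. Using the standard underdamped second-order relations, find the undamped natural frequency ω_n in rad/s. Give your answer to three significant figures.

ω_n ≈ 0.858 rad/s

Peak time t_p = π/ω_d, so ω_d = π/t_p = π/3.80 = 0.827 rad/s.
ω_n = ω_d/√(1−ζ²) = 0.827/√0.929 = 0.858 rad/s.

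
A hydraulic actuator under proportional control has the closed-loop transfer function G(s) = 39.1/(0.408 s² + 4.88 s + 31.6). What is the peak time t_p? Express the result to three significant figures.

t_p ≈ 0.487 s

Dividing through by 0.408: denominator becomes s² + 11.96 s + 77.45.
So ω_n = √77.45 = 8.80 rad/s and ζ = 11.96/(2·8.80) = 0.680.
ω_d = ω_n√(1−ζ²) = 6.46 rad/s. t_p = π/ω_d = 0.487 s.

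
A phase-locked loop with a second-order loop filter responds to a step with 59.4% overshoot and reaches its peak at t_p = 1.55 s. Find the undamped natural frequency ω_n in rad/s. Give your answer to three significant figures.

The overshoot fixes ζ = −ln(OS)/√(π²+ln²(OS)) = 0.164.
From t_p = π/ω_d, ω_d = π/1.55 = 2.03 rad/s, so ω_n = ω_d/√(1−ζ²) = 2.05 rad/s.

ω_n ≈ 2.05 rad/s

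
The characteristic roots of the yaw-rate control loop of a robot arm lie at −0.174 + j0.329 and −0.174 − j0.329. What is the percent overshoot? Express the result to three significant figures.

The poles are at −σ ± jω_d with σ = 0.174 and ω_d = 0.329, so ω_n = √(σ²+ω_d²) = 0.372 rad/s and ζ = σ/ω_n = 0.468.
%OS = 100·exp(−πζ/√(1−ζ²)) = 19.0%.

%OS ≈ 19.0%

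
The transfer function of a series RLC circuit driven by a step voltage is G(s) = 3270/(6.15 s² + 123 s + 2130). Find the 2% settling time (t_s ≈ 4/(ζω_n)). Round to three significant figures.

t_s ≈ 0.400 s

Dividing through by 6.15: denominator becomes s² + 20.00 s + 346.3.
So ω_n = √346.3 = 18.6 rad/s and ζ = 20.00/(2·18.6) = 0.537.
t_s ≈ 4/(ζω_n) = 0.400 s.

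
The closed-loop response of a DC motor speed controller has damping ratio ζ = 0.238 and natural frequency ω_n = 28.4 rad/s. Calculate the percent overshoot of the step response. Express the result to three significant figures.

For an underdamped second-order system, %OS = 100·exp(−πζ/√(1−ζ²)).
πζ/√(1−ζ²) = π·0.238/√(1−0.0566) = 0.7698, so %OS = 100·e^(−0.7698) = 46.3%.

%OS ≈ 46.3%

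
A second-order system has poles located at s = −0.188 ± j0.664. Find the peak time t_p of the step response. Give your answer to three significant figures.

t_p ≈ 4.73 s

t_p = π/ω_d with ω_d = 0.664 (the imaginary part), so t_p = 4.73 s.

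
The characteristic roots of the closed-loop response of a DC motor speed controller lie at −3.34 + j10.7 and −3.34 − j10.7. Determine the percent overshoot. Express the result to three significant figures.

%OS ≈ 37.5%

With σ = 3.34, ω_d = 10.7: ω_n = √(σ²+ω_d²) = 11.2 rad/s, ζ = σ/ω_n = 0.298.
%OS = 100·exp(−πζ/√(1−ζ²)) = 37.5%.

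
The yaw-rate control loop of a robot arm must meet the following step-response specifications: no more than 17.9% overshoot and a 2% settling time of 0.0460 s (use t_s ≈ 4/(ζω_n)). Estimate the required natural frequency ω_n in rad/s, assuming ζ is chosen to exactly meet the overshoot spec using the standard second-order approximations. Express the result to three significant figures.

ω_n ≈ 181 rad/s

From %OS = 100·exp(−πζ/√(1−ζ²)), invert to get ζ = −ln(OS)/√(π² + ln²(OS)) with OS = 0.179.
−ln 0.179 = 1.720, so ζ = 1.720/√(π² + 2.960) = 0.480.
Then ω_n = 4/(ζ t_s) = 4/(0.480 × 0.0460) = 181 rad/s.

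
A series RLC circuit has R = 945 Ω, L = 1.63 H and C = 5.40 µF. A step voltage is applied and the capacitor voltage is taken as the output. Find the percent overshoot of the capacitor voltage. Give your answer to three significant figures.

%OS ≈ 0.502%

For a series RLC circuit (capacitor voltage as output), ω_n = 1/√(LC) = 1/√(1.63 H · 5.40 µF) = 337 rad/s.
ζ = (R/2)·√(C/L) = (945/2)·√(5.40 µF/1.63 H) = 0.860.
%OS = 100 e^{−πζ/√(1−ζ²)} with ζ = 0.860 gives 0.502%.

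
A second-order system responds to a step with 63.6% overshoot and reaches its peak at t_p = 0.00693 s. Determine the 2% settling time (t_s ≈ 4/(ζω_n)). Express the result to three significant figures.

t_s ≈ 0.0613 s

The overshoot fixes ζ = −ln(OS)/√(π²+ln²(OS)) = 0.143.
t_p = π/ω_d ⇒ ω_d = 453 rad/s; then ω_n = ω_d/√(1−ζ²) = 458 rad/s.
t_s ≈ 4/(ζω_n) = 4/(0.143·458) = 0.0613 s.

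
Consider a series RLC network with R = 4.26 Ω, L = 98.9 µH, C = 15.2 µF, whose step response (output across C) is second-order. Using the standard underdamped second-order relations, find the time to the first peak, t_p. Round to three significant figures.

For a series RLC circuit (capacitor voltage as output), ω_n = 1/√(LC) = 1/√(98.9 µH · 15.2 µF) = 25800 rad/s.
ζ = (R/2)·√(C/L) = (4.26/2)·√(15.2 µF/98.9 µH) = 0.835.
ω_d = 25800·√(1 − 0.835²) = 14200 rad/s. t_p = π/ω_d = 0.000221 s.

t_p ≈ 0.000221 s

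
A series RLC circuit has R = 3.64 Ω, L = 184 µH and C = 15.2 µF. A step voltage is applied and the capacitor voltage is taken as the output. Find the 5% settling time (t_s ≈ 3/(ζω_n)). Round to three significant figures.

For a series RLC circuit (capacitor voltage as output), ω_n = 1/√(LC) = 1/√(184 µH · 15.2 µF) = 18900 rad/s.
ζ = (R/2)·√(C/L) = (3.64/2)·√(15.2 µF/184 µH) = 0.523.
t_s ≈ 3/(ζω_n) = 0.000303 s.

t_s ≈ 0.000303 s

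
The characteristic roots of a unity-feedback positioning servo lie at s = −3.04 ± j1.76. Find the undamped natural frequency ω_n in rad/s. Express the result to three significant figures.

The poles are at −σ ± jω_d with σ = 3.04 and ω_d = 1.76, so ω_n = √(σ²+ω_d²) = 3.51 rad/s and ζ = σ/ω_n = 0.865.

ω_n ≈ 3.51 rad/s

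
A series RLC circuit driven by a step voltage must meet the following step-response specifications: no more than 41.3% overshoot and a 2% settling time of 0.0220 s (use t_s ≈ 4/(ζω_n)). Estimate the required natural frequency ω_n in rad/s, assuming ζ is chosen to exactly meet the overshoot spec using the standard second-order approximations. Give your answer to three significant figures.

ζ = −ln(OS)/√(π² + (ln OS)²). With OS = 0.413, ln OS = −0.8843 and ζ = 0.8843/3.264 = 0.271.
From t_s ≈ 4/(ζω_n): ω_n = 4/(ζ·t_s) = 4/(0.271·0.0220) = 671 rad/s.

ω_n ≈ 671 rad/s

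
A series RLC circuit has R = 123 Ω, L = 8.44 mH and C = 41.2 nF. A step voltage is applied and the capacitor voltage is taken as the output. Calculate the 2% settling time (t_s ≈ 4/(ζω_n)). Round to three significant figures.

For a series RLC circuit (capacitor voltage as output), ω_n = 1/√(LC) = 1/√(8.44 mH · 41.2 nF) = 53600 rad/s.
ζ = (R/2)·√(C/L) = (123/2)·√(41.2 nF/8.44 mH) = 0.136.
t_s ≈ 4/(ζω_n) = 0.000549 s.

t_s ≈ 0.000549 s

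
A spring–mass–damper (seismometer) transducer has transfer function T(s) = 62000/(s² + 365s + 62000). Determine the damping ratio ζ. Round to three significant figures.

ζ ≈ 0.733

Comparing the denominator to s² + 2ζω_n s + ω_n²: ω_n = √62000 = 249 rad/s, and 2ζω_n = 365 so ζ = 365/(2·249) = 0.733.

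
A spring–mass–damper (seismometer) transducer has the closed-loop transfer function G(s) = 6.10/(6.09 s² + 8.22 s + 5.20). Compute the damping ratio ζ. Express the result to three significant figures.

ζ ≈ 0.730

Dividing through by 6.09: denominator becomes s² + 1.350 s + 0.8539.
So ω_n = √0.8539 = 0.924 rad/s and ζ = 1.350/(2·0.924) = 0.730.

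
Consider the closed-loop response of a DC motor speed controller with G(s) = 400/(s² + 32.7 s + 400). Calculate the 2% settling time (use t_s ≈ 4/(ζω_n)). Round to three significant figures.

ω_n = √400 = 20.0 rad/s; ζ = 32.7/(2·20.0) = 0.818.
t_s ≈ 4/(ζω_n) = 4/(0.818·20.0) = 0.245 s.

t_s ≈ 0.245 s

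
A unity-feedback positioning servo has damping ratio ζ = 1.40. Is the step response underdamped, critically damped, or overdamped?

Since ζ = 1.40 > 1, the system is overdamped.

overdamped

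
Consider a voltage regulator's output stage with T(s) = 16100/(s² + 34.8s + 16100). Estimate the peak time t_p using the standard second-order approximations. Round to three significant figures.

ω_n = √16100 = 127 rad/s; ζ = 34.8/(2·127) = 0.137.
ω_d = 127·√(1 − 0.137²) = 126 rad/s. Then t_p = π/ω_d = 0.0250 s.

t_p ≈ 0.0250 s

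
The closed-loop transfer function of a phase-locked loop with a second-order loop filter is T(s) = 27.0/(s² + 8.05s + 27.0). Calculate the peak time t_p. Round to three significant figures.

t_p ≈ 0.956 s

Comparing the denominator to s² + 2ζω_n s + ω_n²: ω_n = √27.0 = 5.20 rad/s, and 2ζω_n = 8.05 so ζ = 8.05/(2·5.20) = 0.775.
ω_d = 5.20·√(1 − 0.775²) = 3.29 rad/s. Then t_p = π/ω_d = 0.956 s.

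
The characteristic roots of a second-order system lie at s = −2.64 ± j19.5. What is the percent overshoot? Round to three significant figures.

%OS ≈ 65.4%

The poles are at −σ ± jω_d with σ = 2.64 and ω_d = 19.5, so ω_n = √(σ²+ω_d²) = 19.7 rad/s and ζ = σ/ω_n = 0.134.
%OS = 100 e^{−πζ/√(1−ζ²)} with ζ = 0.134 gives 65.4%.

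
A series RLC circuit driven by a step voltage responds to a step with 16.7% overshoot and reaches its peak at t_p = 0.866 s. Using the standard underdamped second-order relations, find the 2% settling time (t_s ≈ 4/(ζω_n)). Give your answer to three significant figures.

The overshoot fixes ζ = −ln(OS)/√(π²+ln²(OS)) = 0.495.
From t_p = π/ω_d, ω_d = π/0.866 = 3.63 rad/s, so ω_n = ω_d/√(1−ζ²) = 4.18 rad/s.
t_s ≈ 4/(ζω_n) = 4/(0.495·4.18) = 1.94 s.

t_s ≈ 1.94 s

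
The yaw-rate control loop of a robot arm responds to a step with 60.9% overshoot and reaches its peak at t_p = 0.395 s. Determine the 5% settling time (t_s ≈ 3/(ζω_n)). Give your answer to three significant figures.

t_s ≈ 2.39 s

The overshoot fixes ζ = −ln(OS)/√(π²+ln²(OS)) = 0.156.
t_p = π/ω_d ⇒ ω_d = 7.95 rad/s; then ω_n = ω_d/√(1−ζ²) = 8.05 rad/s.
t_s ≈ 3/(ζω_n) = 3/(0.156·8.05) = 2.39 s.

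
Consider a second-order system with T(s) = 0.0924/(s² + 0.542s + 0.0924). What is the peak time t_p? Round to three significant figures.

Comparing the denominator to s² + 2ζω_n s + ω_n²: ω_n = √0.0924 = 0.304 rad/s, and 2ζω_n = 0.542 so ζ = 0.542/(2·0.304) = 0.892.
ω_d = 0.304·√(1 − 0.892²) = 0.138 rad/s. Then t_p = π/ω_d = 22.8 s.

t_p ≈ 22.8 s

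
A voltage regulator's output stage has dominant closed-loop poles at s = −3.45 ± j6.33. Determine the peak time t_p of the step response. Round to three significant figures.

t_p ≈ 0.496 s

t_p = π/ω_d with ω_d = 6.33 (the imaginary part), so t_p = 0.496 s.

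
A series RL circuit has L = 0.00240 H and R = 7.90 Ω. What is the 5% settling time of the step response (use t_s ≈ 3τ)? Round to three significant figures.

t_s ≈ 0.000911 s

τ = L/R = 0.00240/7.90 = 0.000304 s.
t_s ≈ 3τ = 0.000911 s.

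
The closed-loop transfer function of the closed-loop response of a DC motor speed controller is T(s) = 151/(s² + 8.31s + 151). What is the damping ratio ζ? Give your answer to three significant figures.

ω_n = √151 = 12.3 rad/s; ζ = 8.31/(2·12.3) = 0.338.

ζ ≈ 0.338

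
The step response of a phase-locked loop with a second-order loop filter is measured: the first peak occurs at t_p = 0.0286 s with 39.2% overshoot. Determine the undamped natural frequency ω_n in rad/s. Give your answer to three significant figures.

ζ from %OS: ζ = |ln 0.392|/√(π²+ln²0.392) = 0.286.
t_p = π/ω_d ⇒ ω_d = 110 rad/s; then ω_n = ω_d/√(1−ζ²) = 115 rad/s.

ω_n ≈ 115 rad/s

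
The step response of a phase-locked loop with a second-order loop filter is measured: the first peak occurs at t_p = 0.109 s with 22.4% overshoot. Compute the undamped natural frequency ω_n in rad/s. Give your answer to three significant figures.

The overshoot fixes ζ = −ln(OS)/√(π²+ln²(OS)) = 0.430.
From t_p = π/ω_d, ω_d = π/0.109 = 28.8 rad/s, so ω_n = ω_d/√(1−ζ²) = 31.9 rad/s.

ω_n ≈ 31.9 rad/s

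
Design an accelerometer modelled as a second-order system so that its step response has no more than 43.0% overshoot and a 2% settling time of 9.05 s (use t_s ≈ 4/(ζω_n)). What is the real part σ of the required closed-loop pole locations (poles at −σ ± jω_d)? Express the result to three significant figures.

The settling-time spec alone fixes σ = ζω_n = 4/t_s = 4/9.05 = 0.442.
(Overshoot then fixes ζ = 0.259 and hence ω_d = σ·√(1−ζ²)/ζ = 1.65 rad/s.)

σ ≈ 0.442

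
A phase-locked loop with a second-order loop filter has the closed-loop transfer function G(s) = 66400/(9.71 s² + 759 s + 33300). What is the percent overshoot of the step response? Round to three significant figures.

Dividing through by 9.71: denominator becomes s² + 78.17 s + 3429.
So ω_n = √3429 = 58.6 rad/s and ζ = 78.17/(2·58.6) = 0.667.
%OS = 100·exp(−πζ/√(1−ζ²)) = 5.99%.

%OS ≈ 5.99%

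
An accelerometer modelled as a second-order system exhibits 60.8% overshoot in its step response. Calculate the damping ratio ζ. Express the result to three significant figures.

ζ ≈ 0.156

Inverting the overshoot relation: ζ = |ln 0.608|/√(π² + ln²0.608) = 0.156.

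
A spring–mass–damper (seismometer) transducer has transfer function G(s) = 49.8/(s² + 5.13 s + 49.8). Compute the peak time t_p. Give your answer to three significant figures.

ω_n = √49.8 = 7.06 rad/s; ζ = 5.13/(2·7.06) = 0.363.
The damped frequency ω_d = ω_n√(1−ζ²) = 6.57 rad/s. Then t_p = π/ω_d = 0.478 s.

t_p ≈ 0.478 s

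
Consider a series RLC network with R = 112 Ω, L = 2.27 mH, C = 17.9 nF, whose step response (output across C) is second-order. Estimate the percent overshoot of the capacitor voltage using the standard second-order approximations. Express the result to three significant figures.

%OS ≈ 60.6%

For a series RLC circuit (capacitor voltage as output), ω_n = 1/√(LC) = 1/√(2.27 mH · 17.9 nF) = 157000 rad/s.
ζ = (R/2)·√(C/L) = (112/2)·√(17.9 nF/2.27 mH) = 0.157.
%OS = 100 e^{−πζ/√(1−ζ²)} with ζ = 0.157 gives 60.6%.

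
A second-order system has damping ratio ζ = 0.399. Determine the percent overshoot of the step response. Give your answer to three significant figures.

For an underdamped second-order system, %OS = 100·exp(−πζ/√(1−ζ²)).
πζ/√(1−ζ²) = π·0.399/√(1−0.159) = 1.367, so %OS = 100·e^(−1.367) = 25.5%.

%OS ≈ 25.5%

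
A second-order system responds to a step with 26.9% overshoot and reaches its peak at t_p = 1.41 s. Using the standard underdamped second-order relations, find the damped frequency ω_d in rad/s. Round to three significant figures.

ω_d ≈ 2.23 rad/s

t_p = π/ω_d, so ω_d = π/1.41 = 2.23 rad/s.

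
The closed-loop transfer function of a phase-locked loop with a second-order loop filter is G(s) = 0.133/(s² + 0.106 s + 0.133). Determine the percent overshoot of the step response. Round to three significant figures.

Matching coefficients with s² + 2ζω_n s + ω_n² gives ω_n² = 0.133 ⇒ ω_n = 0.365 rad/s, and ζ = 0.106/(2ω_n) = 0.145.
Overshoot: exp(−π·0.145/√(1−0.145²)) = 0.630, i.e. 63.0%.

%OS ≈ 63.0%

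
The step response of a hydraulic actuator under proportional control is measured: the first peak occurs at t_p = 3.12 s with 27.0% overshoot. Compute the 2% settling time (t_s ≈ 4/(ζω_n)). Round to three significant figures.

t_s ≈ 9.53 s

ζ from %OS: ζ = |ln 0.270|/√(π²+ln²0.270) = 0.385.
t_p = π/ω_d ⇒ ω_d = 1.01 rad/s; then ω_n = ω_d/√(1−ζ²) = 1.09 rad/s.
t_s ≈ 4/(ζω_n) = 4/(0.385·1.09) = 9.53 s.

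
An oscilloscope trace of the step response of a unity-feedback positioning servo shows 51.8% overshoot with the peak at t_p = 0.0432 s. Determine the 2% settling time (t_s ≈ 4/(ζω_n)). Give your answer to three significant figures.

ζ from %OS: ζ = |ln 0.518|/√(π²+ln²0.518) = 0.205.
t_p = π/ω_d ⇒ ω_d = 72.7 rad/s; then ω_n = ω_d/√(1−ζ²) = 74.3 rad/s.
t_s ≈ 4/(ζω_n) = 4/(0.205·74.3) = 0.263 s.

t_s ≈ 0.263 s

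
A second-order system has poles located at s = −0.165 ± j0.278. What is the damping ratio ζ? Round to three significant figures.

ζ ≈ 0.510

The poles are at −σ ± jω_d with σ = 0.165 and ω_d = 0.278, so ω_n = √(σ²+ω_d²) = 0.323 rad/s and ζ = σ/ω_n = 0.510.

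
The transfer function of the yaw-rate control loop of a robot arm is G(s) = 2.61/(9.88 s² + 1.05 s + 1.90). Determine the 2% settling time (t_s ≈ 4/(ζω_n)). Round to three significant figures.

t_s ≈ 75.3 s

Dividing through by 9.88: denominator becomes s² + 0.1063 s + 0.1923.
So ω_n = √0.1923 = 0.439 rad/s and ζ = 0.1063/(2·0.439) = 0.121.
t_s ≈ 4/(ζω_n) = 75.3 s.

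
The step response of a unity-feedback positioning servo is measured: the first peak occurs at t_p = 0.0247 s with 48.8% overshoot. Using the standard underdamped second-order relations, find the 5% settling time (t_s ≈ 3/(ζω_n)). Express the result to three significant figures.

t_s ≈ 0.103 s

The overshoot fixes ζ = −ln(OS)/√(π²+ln²(OS)) = 0.223.
From t_p = π/ω_d, ω_d = π/0.0247 = 127 rad/s, so ω_n = ω_d/√(1−ζ²) = 130 rad/s.
t_s ≈ 3/(ζω_n) = 3/(0.223·130) = 0.103 s.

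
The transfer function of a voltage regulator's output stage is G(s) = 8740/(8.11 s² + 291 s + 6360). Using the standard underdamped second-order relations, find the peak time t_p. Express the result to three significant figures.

t_p ≈ 0.146 s

Dividing through by 8.11: denominator becomes s² + 35.88 s + 784.2.
So ω_n = √784.2 = 28.0 rad/s and ζ = 35.88/(2·28.0) = 0.641.
ω_d = ω_n√(1−ζ²) = 21.5 rad/s. t_p = π/ω_d = 0.146 s.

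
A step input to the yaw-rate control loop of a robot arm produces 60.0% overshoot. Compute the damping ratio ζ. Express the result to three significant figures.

ζ ≈ 0.160

ζ = −ln(OS)/√(π² + (ln OS)²). With OS = 0.600, ln OS = −0.5108 and ζ = 0.5108/3.183 = 0.160.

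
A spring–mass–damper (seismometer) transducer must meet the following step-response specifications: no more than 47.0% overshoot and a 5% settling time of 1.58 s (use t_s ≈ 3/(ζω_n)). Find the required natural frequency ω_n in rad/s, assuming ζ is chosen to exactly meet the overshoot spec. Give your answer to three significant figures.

From %OS = 100·exp(−πζ/√(1−ζ²)), invert to get ζ = −ln(OS)/√(π² + ln²(OS)) with OS = 0.470.
−ln 0.470 = 0.7550, so ζ = 0.7550/√(π² + 0.5701) = 0.234.
Then ω_n = 3/(ζ t_s) = 3/(0.234 × 1.58) = 8.13 rad/s.

ω_n ≈ 8.13 rad/s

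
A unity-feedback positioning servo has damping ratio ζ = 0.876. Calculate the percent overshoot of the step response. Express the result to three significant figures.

For an underdamped second-order system, %OS = 100·exp(−πζ/√(1−ζ²)).
πζ/√(1−ζ²) = π·0.876/√(1−0.767) = 5.706, so %OS = 100·e^(−5.706) = 0.333%.

%OS ≈ 0.333%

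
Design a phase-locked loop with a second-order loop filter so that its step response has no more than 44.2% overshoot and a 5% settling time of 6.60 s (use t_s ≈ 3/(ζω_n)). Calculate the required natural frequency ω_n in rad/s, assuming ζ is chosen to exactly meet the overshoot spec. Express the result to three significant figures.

ω_n ≈ 1.81 rad/s

ζ = −ln(OS)/√(π² + (ln OS)²). With OS = 0.442, ln OS = −0.8164 and ζ = 0.8164/3.246 = 0.252.
Then ω_n = 3/(ζ t_s) = 3/(0.252 × 6.60) = 1.81 rad/s.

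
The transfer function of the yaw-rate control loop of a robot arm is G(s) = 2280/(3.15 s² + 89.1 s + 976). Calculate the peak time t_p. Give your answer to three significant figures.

t_p ≈ 0.300 s

Dividing through by 3.15: denominator becomes s² + 28.29 s + 309.8.
So ω_n = √309.8 = 17.6 rad/s and ζ = 28.29/(2·17.6) = 0.803.
The damped frequency ω_d = ω_n√(1−ζ²) = 10.5 rad/s. t_p = π/ω_d = 0.300 s.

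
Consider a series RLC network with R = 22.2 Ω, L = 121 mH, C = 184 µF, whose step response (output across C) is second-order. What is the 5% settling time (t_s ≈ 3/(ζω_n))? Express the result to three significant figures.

t_s ≈ 0.0327 s

For a series RLC circuit (capacitor voltage as output), ω_n = 1/√(LC) = 1/√(121 mH · 184 µF) = 212 rad/s.
ζ = (R/2)·√(C/L) = (22.2/2)·√(184 µF/121 mH) = 0.433.
t_s ≈ 3/(ζω_n) = 0.0327 s.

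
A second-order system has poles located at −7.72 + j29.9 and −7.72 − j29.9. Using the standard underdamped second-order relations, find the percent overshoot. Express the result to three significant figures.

%OS ≈ 44.4%

With σ = 7.72, ω_d = 29.9: ω_n = √(σ²+ω_d²) = 30.9 rad/s, ζ = σ/ω_n = 0.250.
Overshoot: exp(−π·0.250/√(1−0.250²)) = 0.444, i.e. 44.4%.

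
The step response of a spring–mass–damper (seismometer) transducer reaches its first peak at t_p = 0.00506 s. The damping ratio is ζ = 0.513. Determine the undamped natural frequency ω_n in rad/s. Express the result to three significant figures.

ω_n ≈ 723 rad/s

Peak time t_p = π/ω_d, so ω_d = π/t_p = π/0.00506 = 621 rad/s.
ω_n = ω_d/√(1−ζ²) = 621/√0.737 = 723 rad/s.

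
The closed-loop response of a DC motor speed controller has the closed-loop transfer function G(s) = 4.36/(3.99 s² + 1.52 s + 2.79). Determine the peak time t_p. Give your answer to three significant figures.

Dividing through by 3.99: denominator becomes s² + 0.3810 s + 0.6992.
So ω_n = √0.6992 = 0.836 rad/s and ζ = 0.3810/(2·0.836) = 0.228.
ω_d = 0.836·√(1 − 0.228²) = 0.814 rad/s. t_p = π/ω_d = 3.86 s.

t_p ≈ 3.86 s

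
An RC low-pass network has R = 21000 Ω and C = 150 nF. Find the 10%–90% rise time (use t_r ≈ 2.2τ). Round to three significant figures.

t_r ≈ 0.00693 s

τ = RC = 21000 × 150 nF = 0.00315 s.
t_r ≈ 2.2τ = 0.00693 s.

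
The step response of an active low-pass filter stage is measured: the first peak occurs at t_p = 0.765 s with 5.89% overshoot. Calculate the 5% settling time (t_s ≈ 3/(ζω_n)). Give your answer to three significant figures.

t_s ≈ 0.810 s

The overshoot fixes ζ = −ln(OS)/√(π²+ln²(OS)) = 0.670.
t_p = π/ω_d ⇒ ω_d = 4.11 rad/s; then ω_n = ω_d/√(1−ζ²) = 5.53 rad/s.
t_s ≈ 3/(ζω_n) = 3/(0.670·5.53) = 0.810 s.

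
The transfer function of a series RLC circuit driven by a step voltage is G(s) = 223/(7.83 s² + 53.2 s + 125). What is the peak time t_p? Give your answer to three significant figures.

t_p ≈ 1.49 s

Dividing through by 7.83: denominator becomes s² + 6.794 s + 15.96.
So ω_n = √15.96 = 4.00 rad/s and ζ = 6.794/(2·4.00) = 0.850.
ω_d = ω_n√(1−ζ²) = 2.10 rad/s. t_p = π/ω_d = 1.49 s.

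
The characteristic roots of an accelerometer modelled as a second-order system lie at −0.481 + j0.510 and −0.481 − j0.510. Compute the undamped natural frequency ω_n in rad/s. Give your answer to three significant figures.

|pole| = ω_n = √(0.481² + 0.510²) = 0.701 rad/s; ζ = cos θ = σ/ω_n = 0.686.

ω_n ≈ 0.701 rad/s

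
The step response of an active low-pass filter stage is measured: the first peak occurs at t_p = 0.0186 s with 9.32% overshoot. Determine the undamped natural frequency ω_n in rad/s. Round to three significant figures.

ω_n ≈ 212 rad/s

From the overshoot, ζ = −ln(OS)/√(π²+ln²(OS)) = 0.603.
t_p = π/ω_d ⇒ ω_d = 169 rad/s; then ω_n = ω_d/√(1−ζ²) = 212 rad/s.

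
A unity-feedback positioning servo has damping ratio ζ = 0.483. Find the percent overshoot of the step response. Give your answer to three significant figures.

%OS ≈ 17.7%

For an underdamped second-order system, %OS = 100·exp(−πζ/√(1−ζ²)).
πζ/√(1−ζ²) = π·0.483/√(1−0.233) = 1.733, so %OS = 100·e^(−1.733) = 17.7%.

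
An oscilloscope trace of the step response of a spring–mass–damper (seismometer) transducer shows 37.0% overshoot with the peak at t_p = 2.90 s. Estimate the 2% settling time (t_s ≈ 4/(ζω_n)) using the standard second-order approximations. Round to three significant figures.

From the overshoot, ζ = −ln(OS)/√(π²+ln²(OS)) = 0.302.
t_p = π/ω_d ⇒ ω_d = 1.08 rad/s; then ω_n = ω_d/√(1−ζ²) = 1.14 rad/s.
t_s ≈ 4/(ζω_n) = 4/(0.302·1.14) = 11.7 s.

t_s ≈ 11.7 s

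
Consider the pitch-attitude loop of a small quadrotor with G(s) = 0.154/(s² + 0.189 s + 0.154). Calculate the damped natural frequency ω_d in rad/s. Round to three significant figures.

ω_d ≈ 0.381 rad/s

Matching coefficients with s² + 2ζω_n s + ω_n² gives ω_n² = 0.154 ⇒ ω_n = 0.392 rad/s, and ζ = 0.189/(2ω_n) = 0.241.
The damped frequency ω_d = ω_n√(1−ζ²) = 0.381 rad/s.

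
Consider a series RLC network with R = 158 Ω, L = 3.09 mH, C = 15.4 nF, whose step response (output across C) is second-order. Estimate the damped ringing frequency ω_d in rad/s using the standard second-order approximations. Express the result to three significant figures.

For a series RLC circuit (capacitor voltage as output), ω_n = 1/√(LC) = 1/√(3.09 mH · 15.4 nF) = 145000 rad/s.
ζ = (R/2)·√(C/L) = (158/2)·√(15.4 nF/3.09 mH) = 0.176.
ω_d = ω_n√(1−ζ²) = 143000 rad/s.

ω_d ≈ 143000 rad/s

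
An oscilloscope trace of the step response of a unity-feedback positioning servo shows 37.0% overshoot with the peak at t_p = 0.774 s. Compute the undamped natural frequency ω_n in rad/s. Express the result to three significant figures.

ω_n ≈ 4.26 rad/s

From the overshoot, ζ = −ln(OS)/√(π²+ln²(OS)) = 0.302.
From t_p = π/ω_d, ω_d = π/0.774 = 4.06 rad/s, so ω_n = ω_d/√(1−ζ²) = 4.26 rad/s.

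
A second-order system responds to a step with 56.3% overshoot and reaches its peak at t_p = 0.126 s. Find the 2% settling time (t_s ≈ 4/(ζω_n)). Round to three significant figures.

t_s ≈ 0.877 s

From the overshoot, ζ = −ln(OS)/√(π²+ln²(OS)) = 0.180.
From t_p = π/ω_d, ω_d = π/0.126 = 24.9 rad/s, so ω_n = ω_d/√(1−ζ²) = 25.3 rad/s.
t_s ≈ 4/(ζω_n) = 4/(0.180·25.3) = 0.877 s.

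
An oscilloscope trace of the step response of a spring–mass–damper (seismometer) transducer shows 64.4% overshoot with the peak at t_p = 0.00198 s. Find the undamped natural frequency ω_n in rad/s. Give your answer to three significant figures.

ω_n ≈ 1600 rad/s

From the overshoot, ζ = −ln(OS)/√(π²+ln²(OS)) = 0.139.
From t_p = π/ω_d, ω_d = π/0.00198 = 1590 rad/s, so ω_n = ω_d/√(1−ζ²) = 1600 rad/s.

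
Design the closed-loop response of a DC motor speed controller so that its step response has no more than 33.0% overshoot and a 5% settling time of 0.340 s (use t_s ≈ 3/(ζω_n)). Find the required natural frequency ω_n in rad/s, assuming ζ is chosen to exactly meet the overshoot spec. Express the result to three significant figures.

From %OS = 100·exp(−πζ/√(1−ζ²)), invert to get ζ = −ln(OS)/√(π² + ln²(OS)) with OS = 0.330.
−ln 0.330 = 1.109, so ζ = 1.109/√(π² + 1.229) = 0.333.
From t_s ≈ 3/(ζω_n): ω_n = 3/(ζ·t_s) = 3/(0.333·0.340) = 26.5 rad/s.

ω_n ≈ 26.5 rad/s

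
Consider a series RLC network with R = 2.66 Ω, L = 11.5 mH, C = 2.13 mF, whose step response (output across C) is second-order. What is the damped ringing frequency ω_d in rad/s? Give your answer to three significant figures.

ω_d ≈ 166 rad/s

For a series RLC circuit (capacitor voltage as output), ω_n = 1/√(LC) = 1/√(11.5 mH · 2.13 mF) = 202 rad/s.
ζ = (R/2)·√(C/L) = (2.66/2)·√(2.13 mF/11.5 mH) = 0.572.
ω_d = ω_n√(1−ζ²) = 166 rad/s.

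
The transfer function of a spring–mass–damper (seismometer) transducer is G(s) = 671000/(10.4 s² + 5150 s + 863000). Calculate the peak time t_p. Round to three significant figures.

Dividing through by 10.4: denominator becomes s² + 495.2 s + 82980.
So ω_n = √82980 = 288 rad/s and ζ = 495.2/(2·288) = 0.860.
ω_d = ω_n√(1−ζ²) = 147 rad/s. t_p = π/ω_d = 0.0213 s.

t_p ≈ 0.0213 s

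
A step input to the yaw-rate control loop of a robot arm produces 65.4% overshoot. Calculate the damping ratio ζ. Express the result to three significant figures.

ζ ≈ 0.134

ζ = −ln(OS)/√(π² + (ln OS)²). With OS = 0.654, ln OS = −0.4246 and ζ = 0.4246/3.170 = 0.134.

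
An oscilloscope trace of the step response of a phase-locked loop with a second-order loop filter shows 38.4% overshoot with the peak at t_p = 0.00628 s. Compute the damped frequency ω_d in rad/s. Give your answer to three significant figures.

t_p = π/ω_d, so ω_d = π/0.00628 = 500 rad/s.

ω_d ≈ 500 rad/s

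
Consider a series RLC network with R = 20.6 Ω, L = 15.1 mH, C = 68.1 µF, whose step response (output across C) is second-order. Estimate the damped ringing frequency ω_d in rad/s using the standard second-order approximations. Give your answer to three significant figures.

ω_d ≈ 712 rad/s

For a series RLC circuit (capacitor voltage as output), ω_n = 1/√(LC) = 1/√(15.1 mH · 68.1 µF) = 986 rad/s.
ζ = (R/2)·√(C/L) = (20.6/2)·√(68.1 µF/15.1 mH) = 0.692.
ω_d = ω_n√(1−ζ²) = 712 rad/s.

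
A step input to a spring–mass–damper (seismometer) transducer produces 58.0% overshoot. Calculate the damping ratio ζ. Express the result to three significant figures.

Inverting the overshoot relation: ζ = |ln 0.580|/√(π² + ln²0.580) = 0.171.

ζ ≈ 0.171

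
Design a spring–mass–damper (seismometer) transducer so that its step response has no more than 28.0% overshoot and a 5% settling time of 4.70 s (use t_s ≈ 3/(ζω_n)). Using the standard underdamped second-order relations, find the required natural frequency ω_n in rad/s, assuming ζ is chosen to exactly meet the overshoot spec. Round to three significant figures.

Inverting the overshoot relation: ζ = |ln 0.280|/√(π² + ln²0.280) = 0.376.
From t_s ≈ 3/(ζω_n): ω_n = 3/(ζ·t_s) = 3/(0.376·4.70) = 1.70 rad/s.

ω_n ≈ 1.70 rad/s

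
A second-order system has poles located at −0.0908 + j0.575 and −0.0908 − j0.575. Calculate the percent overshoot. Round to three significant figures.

The poles are at −σ ± jω_d with σ = 0.0908 and ω_d = 0.575, so ω_n = √(σ²+ω_d²) = 0.582 rad/s and ζ = σ/ω_n = 0.156.
Overshoot: exp(−π·0.156/√(1−0.156²)) = 0.609, i.e. 60.9%.

%OS ≈ 60.9%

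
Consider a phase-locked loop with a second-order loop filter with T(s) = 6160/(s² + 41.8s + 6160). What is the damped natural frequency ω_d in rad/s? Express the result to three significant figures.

ω_d ≈ 75.7 rad/s

Comparing the denominator to s² + 2ζω_n s + ω_n²: ω_n = √6160 = 78.5 rad/s, and 2ζω_n = 41.8 so ζ = 41.8/(2·78.5) = 0.266.
The damped frequency ω_d = ω_n√(1−ζ²) = 75.7 rad/s.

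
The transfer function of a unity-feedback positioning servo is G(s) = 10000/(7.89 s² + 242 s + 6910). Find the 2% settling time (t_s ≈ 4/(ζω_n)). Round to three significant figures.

t_s ≈ 0.261 s

Dividing through by 7.89: denominator becomes s² + 30.67 s + 875.8.
So ω_n = √875.8 = 29.6 rad/s and ζ = 30.67/(2·29.6) = 0.518.
t_s ≈ 4/(ζω_n) = 0.261 s.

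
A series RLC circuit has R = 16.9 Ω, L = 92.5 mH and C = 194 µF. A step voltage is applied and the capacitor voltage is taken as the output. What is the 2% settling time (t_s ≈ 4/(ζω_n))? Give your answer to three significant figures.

t_s ≈ 0.0438 s

For a series RLC circuit (capacitor voltage as output), ω_n = 1/√(LC) = 1/√(92.5 mH · 194 µF) = 236 rad/s.
ζ = (R/2)·√(C/L) = (16.9/2)·√(194 µF/92.5 mH) = 0.387.
t_s ≈ 4/(ζω_n) = 0.0438 s.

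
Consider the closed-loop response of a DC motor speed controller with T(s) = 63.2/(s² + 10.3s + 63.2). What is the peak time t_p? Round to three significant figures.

t_p ≈ 0.519 s

Matching coefficients with s² + 2ζω_n s + ω_n² gives ω_n² = 63.2 ⇒ ω_n = 7.95 rad/s, and ζ = 10.3/(2ω_n) = 0.648.
ω_d = 7.95·√(1 − 0.648²) = 6.06 rad/s. Then t_p = π/ω_d = 0.519 s.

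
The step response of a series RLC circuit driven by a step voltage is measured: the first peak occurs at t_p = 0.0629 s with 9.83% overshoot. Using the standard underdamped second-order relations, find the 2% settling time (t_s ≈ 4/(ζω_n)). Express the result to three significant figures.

t_s ≈ 0.108 s

From the overshoot, ζ = −ln(OS)/√(π²+ln²(OS)) = 0.594.
t_p = π/ω_d ⇒ ω_d = 49.9 rad/s; then ω_n = ω_d/√(1−ζ²) = 62.1 rad/s.
t_s ≈ 4/(ζω_n) = 4/(0.594·62.1) = 0.108 s.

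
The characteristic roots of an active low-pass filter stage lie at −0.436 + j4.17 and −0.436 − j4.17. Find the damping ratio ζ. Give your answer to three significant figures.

The poles are at −σ ± jω_d with σ = 0.436 and ω_d = 4.17, so ω_n = √(σ²+ω_d²) = 4.19 rad/s and ζ = σ/ω_n = 0.104.

ζ ≈ 0.104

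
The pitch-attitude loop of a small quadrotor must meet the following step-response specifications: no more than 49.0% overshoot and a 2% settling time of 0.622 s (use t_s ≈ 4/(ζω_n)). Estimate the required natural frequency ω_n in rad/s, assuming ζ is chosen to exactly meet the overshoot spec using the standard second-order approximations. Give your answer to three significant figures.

From %OS = 100·exp(−πζ/√(1−ζ²)), invert to get ζ = −ln(OS)/√(π² + ln²(OS)) with OS = 0.490.
−ln 0.490 = 0.7133, so ζ = 0.7133/√(π² + 0.5089) = 0.221.
From t_s ≈ 4/(ζω_n): ω_n = 4/(ζ·t_s) = 4/(0.221·0.622) = 29.0 rad/s.

ω_n ≈ 29.0 rad/s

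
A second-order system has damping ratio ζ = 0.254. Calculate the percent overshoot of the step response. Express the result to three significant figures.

For an underdamped second-order system, %OS = 100·exp(−πζ/√(1−ζ²)).
πζ/√(1−ζ²) = π·0.254/√(1−0.0645) = 0.8250, so %OS = 100·e^(−0.8250) = 43.8%.

%OS ≈ 43.8%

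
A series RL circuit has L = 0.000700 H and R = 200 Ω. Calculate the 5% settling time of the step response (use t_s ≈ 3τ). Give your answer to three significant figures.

τ = L/R = 0.000700/200 = 0.00000350 s.
t_s ≈ 3τ = 0.0000105 s.

t_s ≈ 0.0000105 s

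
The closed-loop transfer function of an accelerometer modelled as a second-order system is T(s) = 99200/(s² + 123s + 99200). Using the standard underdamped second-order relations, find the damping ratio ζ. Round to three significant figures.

ω_n = √99200 = 315 rad/s; ζ = 123/(2·315) = 0.195.

ζ ≈ 0.195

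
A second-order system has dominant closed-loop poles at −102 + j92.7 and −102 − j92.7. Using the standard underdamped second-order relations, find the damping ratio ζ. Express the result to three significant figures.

ζ ≈ 0.740

The poles are at −σ ± jω_d with σ = 102 and ω_d = 92.7, so ω_n = √(σ²+ω_d²) = 138 rad/s and ζ = σ/ω_n = 0.740.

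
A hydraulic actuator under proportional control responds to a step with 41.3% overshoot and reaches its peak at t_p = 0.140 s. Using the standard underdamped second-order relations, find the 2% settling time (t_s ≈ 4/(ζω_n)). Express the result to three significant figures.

t_s ≈ 0.633 s

ζ from %OS: ζ = |ln 0.413|/√(π²+ln²0.413) = 0.271.
From t_p = π/ω_d, ω_d = π/0.140 = 22.4 rad/s, so ω_n = ω_d/√(1−ζ²) = 23.3 rad/s.
t_s ≈ 4/(ζω_n) = 4/(0.271·23.3) = 0.633 s.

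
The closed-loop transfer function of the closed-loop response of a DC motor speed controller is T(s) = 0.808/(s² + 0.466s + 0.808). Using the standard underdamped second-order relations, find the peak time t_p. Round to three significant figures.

Comparing the denominator to s² + 2ζω_n s + ω_n²: ω_n = √0.808 = 0.899 rad/s, and 2ζω_n = 0.466 so ζ = 0.466/(2·0.899) = 0.259.
ω_d = 0.899·√(1 − 0.259²) = 0.868 rad/s. Then t_p = π/ω_d = 3.62 s.

t_p ≈ 3.62 s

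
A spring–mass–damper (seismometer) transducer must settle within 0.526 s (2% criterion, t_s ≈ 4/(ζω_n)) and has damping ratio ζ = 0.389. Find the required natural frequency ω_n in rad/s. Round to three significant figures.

Rearranging t_s ≈ 4/(ζω_n) gives ω_n = 4/(ζ·t_s) = 4/(0.389 × 0.526) = 19.5 rad/s.

ω_n ≈ 19.5 rad/s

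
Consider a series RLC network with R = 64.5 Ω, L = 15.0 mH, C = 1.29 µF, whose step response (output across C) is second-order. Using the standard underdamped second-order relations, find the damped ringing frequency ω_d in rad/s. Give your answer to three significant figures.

ω_d ≈ 6860 rad/s

For a series RLC circuit (capacitor voltage as output), ω_n = 1/√(LC) = 1/√(15.0 mH · 1.29 µF) = 7190 rad/s.
ζ = (R/2)·√(C/L) = (64.5/2)·√(1.29 µF/15.0 mH) = 0.299.
The damped frequency ω_d = ω_n√(1−ζ²) = 6860 rad/s.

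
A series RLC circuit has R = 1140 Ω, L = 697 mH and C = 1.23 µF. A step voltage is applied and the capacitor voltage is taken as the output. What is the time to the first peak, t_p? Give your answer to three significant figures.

For a series RLC circuit (capacitor voltage as output), ω_n = 1/√(LC) = 1/√(697 mH · 1.23 µF) = 1080 rad/s.
ζ = (R/2)·√(C/L) = (1140/2)·√(1.23 µF/697 mH) = 0.757.
The damped frequency ω_d = ω_n√(1−ζ²) = 705 rad/s. t_p = π/ω_d = 0.00445 s.

t_p ≈ 0.00445 s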